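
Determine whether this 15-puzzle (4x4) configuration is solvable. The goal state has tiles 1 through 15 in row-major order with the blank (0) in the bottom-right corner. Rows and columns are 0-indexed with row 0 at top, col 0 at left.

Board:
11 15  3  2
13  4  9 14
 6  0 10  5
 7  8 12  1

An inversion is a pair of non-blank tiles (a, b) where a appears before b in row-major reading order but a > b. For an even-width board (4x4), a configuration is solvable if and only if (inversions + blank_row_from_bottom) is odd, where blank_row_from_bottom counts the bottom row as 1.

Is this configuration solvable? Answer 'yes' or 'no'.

Inversions: 58
Blank is in row 2 (0-indexed from top), which is row 2 counting from the bottom (bottom = 1).
58 + 2 = 60, which is even, so the puzzle is not solvable.

Answer: no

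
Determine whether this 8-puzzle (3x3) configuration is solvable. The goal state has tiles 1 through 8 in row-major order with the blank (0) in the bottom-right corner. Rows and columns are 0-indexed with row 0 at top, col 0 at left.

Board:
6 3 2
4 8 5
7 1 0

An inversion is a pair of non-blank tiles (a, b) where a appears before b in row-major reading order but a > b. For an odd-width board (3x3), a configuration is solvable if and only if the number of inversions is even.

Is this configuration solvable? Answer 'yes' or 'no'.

Inversions (pairs i<j in row-major order where tile[i] > tile[j] > 0): 14
14 is even, so the puzzle is solvable.

Answer: yes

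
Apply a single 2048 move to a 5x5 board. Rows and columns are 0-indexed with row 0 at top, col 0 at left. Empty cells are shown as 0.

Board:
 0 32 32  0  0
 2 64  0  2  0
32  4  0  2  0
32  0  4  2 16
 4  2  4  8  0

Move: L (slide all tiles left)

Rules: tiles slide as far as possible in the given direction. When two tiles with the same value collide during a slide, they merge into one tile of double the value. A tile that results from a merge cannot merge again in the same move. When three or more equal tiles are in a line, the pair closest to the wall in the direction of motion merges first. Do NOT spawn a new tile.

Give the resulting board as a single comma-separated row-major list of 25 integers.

Answer: 64, 0, 0, 0, 0, 2, 64, 2, 0, 0, 32, 4, 2, 0, 0, 32, 4, 2, 16, 0, 4, 2, 4, 8, 0

Derivation:
Slide left:
row 0: [0, 32, 32, 0, 0] -> [64, 0, 0, 0, 0]
row 1: [2, 64, 0, 2, 0] -> [2, 64, 2, 0, 0]
row 2: [32, 4, 0, 2, 0] -> [32, 4, 2, 0, 0]
row 3: [32, 0, 4, 2, 16] -> [32, 4, 2, 16, 0]
row 4: [4, 2, 4, 8, 0] -> [4, 2, 4, 8, 0]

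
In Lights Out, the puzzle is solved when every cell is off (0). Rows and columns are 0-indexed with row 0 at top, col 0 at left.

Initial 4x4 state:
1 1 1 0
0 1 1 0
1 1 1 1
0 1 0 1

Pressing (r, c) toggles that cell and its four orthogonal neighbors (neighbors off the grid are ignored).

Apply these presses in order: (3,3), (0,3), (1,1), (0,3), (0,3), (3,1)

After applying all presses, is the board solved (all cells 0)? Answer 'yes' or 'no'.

Answer: no

Derivation:
After press 1 at (3,3):
1 1 1 0
0 1 1 0
1 1 1 0
0 1 1 0

After press 2 at (0,3):
1 1 0 1
0 1 1 1
1 1 1 0
0 1 1 0

After press 3 at (1,1):
1 0 0 1
1 0 0 1
1 0 1 0
0 1 1 0

After press 4 at (0,3):
1 0 1 0
1 0 0 0
1 0 1 0
0 1 1 0

After press 5 at (0,3):
1 0 0 1
1 0 0 1
1 0 1 0
0 1 1 0

After press 6 at (3,1):
1 0 0 1
1 0 0 1
1 1 1 0
1 0 0 0

Lights still on: 8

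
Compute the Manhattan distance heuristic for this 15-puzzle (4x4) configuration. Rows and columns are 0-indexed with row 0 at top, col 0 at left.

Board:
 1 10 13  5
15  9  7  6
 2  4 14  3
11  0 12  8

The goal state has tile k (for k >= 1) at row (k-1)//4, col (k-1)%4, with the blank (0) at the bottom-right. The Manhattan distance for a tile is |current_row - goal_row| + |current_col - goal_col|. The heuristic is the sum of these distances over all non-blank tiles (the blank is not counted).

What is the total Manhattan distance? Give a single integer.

Tile 1: at (0,0), goal (0,0), distance |0-0|+|0-0| = 0
Tile 10: at (0,1), goal (2,1), distance |0-2|+|1-1| = 2
Tile 13: at (0,2), goal (3,0), distance |0-3|+|2-0| = 5
Tile 5: at (0,3), goal (1,0), distance |0-1|+|3-0| = 4
Tile 15: at (1,0), goal (3,2), distance |1-3|+|0-2| = 4
Tile 9: at (1,1), goal (2,0), distance |1-2|+|1-0| = 2
Tile 7: at (1,2), goal (1,2), distance |1-1|+|2-2| = 0
Tile 6: at (1,3), goal (1,1), distance |1-1|+|3-1| = 2
Tile 2: at (2,0), goal (0,1), distance |2-0|+|0-1| = 3
Tile 4: at (2,1), goal (0,3), distance |2-0|+|1-3| = 4
Tile 14: at (2,2), goal (3,1), distance |2-3|+|2-1| = 2
Tile 3: at (2,3), goal (0,2), distance |2-0|+|3-2| = 3
Tile 11: at (3,0), goal (2,2), distance |3-2|+|0-2| = 3
Tile 12: at (3,2), goal (2,3), distance |3-2|+|2-3| = 2
Tile 8: at (3,3), goal (1,3), distance |3-1|+|3-3| = 2
Sum: 0 + 2 + 5 + 4 + 4 + 2 + 0 + 2 + 3 + 4 + 2 + 3 + 3 + 2 + 2 = 38

Answer: 38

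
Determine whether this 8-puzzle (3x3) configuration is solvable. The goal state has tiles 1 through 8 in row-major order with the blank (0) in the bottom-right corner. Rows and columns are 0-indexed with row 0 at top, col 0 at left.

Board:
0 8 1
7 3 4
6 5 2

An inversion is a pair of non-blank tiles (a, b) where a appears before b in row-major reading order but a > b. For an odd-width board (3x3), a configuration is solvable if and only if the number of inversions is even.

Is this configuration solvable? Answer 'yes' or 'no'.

Inversions (pairs i<j in row-major order where tile[i] > tile[j] > 0): 17
17 is odd, so the puzzle is not solvable.

Answer: no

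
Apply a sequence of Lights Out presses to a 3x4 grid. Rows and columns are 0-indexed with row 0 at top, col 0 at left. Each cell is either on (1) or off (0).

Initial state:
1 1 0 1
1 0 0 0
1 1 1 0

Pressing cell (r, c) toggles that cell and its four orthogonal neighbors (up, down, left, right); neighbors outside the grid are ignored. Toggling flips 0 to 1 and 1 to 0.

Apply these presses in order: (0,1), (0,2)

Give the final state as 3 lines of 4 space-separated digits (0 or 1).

After press 1 at (0,1):
0 0 1 1
1 1 0 0
1 1 1 0

After press 2 at (0,2):
0 1 0 0
1 1 1 0
1 1 1 0

Answer: 0 1 0 0
1 1 1 0
1 1 1 0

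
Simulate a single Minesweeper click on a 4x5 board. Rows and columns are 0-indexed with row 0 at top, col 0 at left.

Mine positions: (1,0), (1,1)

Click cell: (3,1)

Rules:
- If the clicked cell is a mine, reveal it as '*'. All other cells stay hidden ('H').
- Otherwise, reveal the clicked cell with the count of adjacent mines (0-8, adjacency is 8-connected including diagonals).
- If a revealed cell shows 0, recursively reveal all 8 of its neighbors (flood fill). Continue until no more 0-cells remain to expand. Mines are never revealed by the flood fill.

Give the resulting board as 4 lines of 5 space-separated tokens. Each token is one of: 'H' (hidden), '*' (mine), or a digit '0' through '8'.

H H 1 0 0
H H 1 0 0
2 2 1 0 0
0 0 0 0 0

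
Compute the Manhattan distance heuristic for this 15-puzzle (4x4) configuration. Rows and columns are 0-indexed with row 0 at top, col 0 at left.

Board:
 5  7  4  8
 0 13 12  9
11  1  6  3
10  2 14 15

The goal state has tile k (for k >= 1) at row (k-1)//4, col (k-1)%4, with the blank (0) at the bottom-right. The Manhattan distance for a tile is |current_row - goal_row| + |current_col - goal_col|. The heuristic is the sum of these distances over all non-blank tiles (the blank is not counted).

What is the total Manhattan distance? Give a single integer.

Answer: 31

Derivation:
Tile 5: (0,0)->(1,0) = 1
Tile 7: (0,1)->(1,2) = 2
Tile 4: (0,2)->(0,3) = 1
Tile 8: (0,3)->(1,3) = 1
Tile 13: (1,1)->(3,0) = 3
Tile 12: (1,2)->(2,3) = 2
Tile 9: (1,3)->(2,0) = 4
Tile 11: (2,0)->(2,2) = 2
Tile 1: (2,1)->(0,0) = 3
Tile 6: (2,2)->(1,1) = 2
Tile 3: (2,3)->(0,2) = 3
Tile 10: (3,0)->(2,1) = 2
Tile 2: (3,1)->(0,1) = 3
Tile 14: (3,2)->(3,1) = 1
Tile 15: (3,3)->(3,2) = 1
Sum: 1 + 2 + 1 + 1 + 3 + 2 + 4 + 2 + 3 + 2 + 3 + 2 + 3 + 1 + 1 = 31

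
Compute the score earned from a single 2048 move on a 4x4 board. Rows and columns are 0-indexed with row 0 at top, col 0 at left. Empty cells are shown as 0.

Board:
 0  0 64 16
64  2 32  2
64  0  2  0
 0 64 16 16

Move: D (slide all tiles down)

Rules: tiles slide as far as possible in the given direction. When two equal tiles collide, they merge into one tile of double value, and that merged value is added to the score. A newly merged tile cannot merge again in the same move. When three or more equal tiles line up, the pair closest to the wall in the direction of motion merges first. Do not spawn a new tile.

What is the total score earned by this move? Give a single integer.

Answer: 128

Derivation:
Slide down:
col 0: [0, 64, 64, 0] -> [0, 0, 0, 128]  score +128 (running 128)
col 1: [0, 2, 0, 64] -> [0, 0, 2, 64]  score +0 (running 128)
col 2: [64, 32, 2, 16] -> [64, 32, 2, 16]  score +0 (running 128)
col 3: [16, 2, 0, 16] -> [0, 16, 2, 16]  score +0 (running 128)
Board after move:
  0   0  64   0
  0   0  32  16
  0   2   2   2
128  64  16  16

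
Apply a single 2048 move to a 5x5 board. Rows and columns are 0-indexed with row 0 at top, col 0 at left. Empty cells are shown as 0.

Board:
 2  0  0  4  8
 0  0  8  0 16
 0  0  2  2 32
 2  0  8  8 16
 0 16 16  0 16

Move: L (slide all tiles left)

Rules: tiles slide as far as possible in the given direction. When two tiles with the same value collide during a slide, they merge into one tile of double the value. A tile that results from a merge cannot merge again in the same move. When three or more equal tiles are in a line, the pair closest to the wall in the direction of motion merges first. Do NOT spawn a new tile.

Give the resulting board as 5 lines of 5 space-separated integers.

Answer:  2  4  8  0  0
 8 16  0  0  0
 4 32  0  0  0
 2 16 16  0  0
32 16  0  0  0

Derivation:
Slide left:
row 0: [2, 0, 0, 4, 8] -> [2, 4, 8, 0, 0]
row 1: [0, 0, 8, 0, 16] -> [8, 16, 0, 0, 0]
row 2: [0, 0, 2, 2, 32] -> [4, 32, 0, 0, 0]
row 3: [2, 0, 8, 8, 16] -> [2, 16, 16, 0, 0]
row 4: [0, 16, 16, 0, 16] -> [32, 16, 0, 0, 0]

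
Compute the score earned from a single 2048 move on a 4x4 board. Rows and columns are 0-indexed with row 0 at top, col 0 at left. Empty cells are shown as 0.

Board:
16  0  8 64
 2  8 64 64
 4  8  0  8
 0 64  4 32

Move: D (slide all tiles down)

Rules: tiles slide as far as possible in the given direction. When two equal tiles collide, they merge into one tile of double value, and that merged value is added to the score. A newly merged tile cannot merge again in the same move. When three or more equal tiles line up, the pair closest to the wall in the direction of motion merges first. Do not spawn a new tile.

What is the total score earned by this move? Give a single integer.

Slide down:
col 0: [16, 2, 4, 0] -> [0, 16, 2, 4]  score +0 (running 0)
col 1: [0, 8, 8, 64] -> [0, 0, 16, 64]  score +16 (running 16)
col 2: [8, 64, 0, 4] -> [0, 8, 64, 4]  score +0 (running 16)
col 3: [64, 64, 8, 32] -> [0, 128, 8, 32]  score +128 (running 144)
Board after move:
  0   0   0   0
 16   0   8 128
  2  16  64   8
  4  64   4  32

Answer: 144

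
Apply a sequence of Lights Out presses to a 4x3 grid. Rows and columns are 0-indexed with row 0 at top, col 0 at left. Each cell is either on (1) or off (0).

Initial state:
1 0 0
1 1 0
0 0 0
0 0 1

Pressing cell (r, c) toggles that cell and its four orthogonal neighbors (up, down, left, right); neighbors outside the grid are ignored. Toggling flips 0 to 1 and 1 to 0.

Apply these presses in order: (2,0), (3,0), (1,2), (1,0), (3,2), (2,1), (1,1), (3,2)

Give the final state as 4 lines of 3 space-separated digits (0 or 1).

Answer: 0 1 1
0 1 0
0 1 0
0 0 1

Derivation:
After press 1 at (2,0):
1 0 0
0 1 0
1 1 0
1 0 1

After press 2 at (3,0):
1 0 0
0 1 0
0 1 0
0 1 1

After press 3 at (1,2):
1 0 1
0 0 1
0 1 1
0 1 1

After press 4 at (1,0):
0 0 1
1 1 1
1 1 1
0 1 1

After press 5 at (3,2):
0 0 1
1 1 1
1 1 0
0 0 0

After press 6 at (2,1):
0 0 1
1 0 1
0 0 1
0 1 0

After press 7 at (1,1):
0 1 1
0 1 0
0 1 1
0 1 0

After press 8 at (3,2):
0 1 1
0 1 0
0 1 0
0 0 1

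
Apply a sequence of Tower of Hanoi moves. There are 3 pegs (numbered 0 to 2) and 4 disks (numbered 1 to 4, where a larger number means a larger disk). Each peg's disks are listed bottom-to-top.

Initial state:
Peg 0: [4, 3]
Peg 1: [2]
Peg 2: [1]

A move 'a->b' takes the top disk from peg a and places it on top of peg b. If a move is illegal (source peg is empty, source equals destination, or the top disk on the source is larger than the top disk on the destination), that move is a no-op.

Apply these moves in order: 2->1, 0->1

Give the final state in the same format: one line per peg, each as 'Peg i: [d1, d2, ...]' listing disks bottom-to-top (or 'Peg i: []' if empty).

Answer: Peg 0: [4, 3]
Peg 1: [2, 1]
Peg 2: []

Derivation:
After move 1 (2->1):
Peg 0: [4, 3]
Peg 1: [2, 1]
Peg 2: []

After move 2 (0->1):
Peg 0: [4, 3]
Peg 1: [2, 1]
Peg 2: []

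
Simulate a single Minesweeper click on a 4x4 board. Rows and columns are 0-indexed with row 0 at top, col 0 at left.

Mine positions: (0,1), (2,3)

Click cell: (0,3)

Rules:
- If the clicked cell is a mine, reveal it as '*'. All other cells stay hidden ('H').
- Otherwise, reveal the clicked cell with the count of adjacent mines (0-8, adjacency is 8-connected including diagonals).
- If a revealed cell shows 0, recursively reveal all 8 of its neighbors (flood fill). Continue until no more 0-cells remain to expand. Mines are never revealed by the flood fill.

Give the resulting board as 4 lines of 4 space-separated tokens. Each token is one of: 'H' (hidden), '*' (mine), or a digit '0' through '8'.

H H 1 0
H H 2 1
H H H H
H H H H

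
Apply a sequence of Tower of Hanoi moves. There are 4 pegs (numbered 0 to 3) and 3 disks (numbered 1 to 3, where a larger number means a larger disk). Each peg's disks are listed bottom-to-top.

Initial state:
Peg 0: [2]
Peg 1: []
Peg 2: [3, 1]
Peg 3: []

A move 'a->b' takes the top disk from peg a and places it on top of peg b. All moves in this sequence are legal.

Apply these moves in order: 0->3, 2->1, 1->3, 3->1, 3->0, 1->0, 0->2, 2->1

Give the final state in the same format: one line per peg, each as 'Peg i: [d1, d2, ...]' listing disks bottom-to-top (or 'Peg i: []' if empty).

Answer: Peg 0: [2]
Peg 1: [1]
Peg 2: [3]
Peg 3: []

Derivation:
After move 1 (0->3):
Peg 0: []
Peg 1: []
Peg 2: [3, 1]
Peg 3: [2]

After move 2 (2->1):
Peg 0: []
Peg 1: [1]
Peg 2: [3]
Peg 3: [2]

After move 3 (1->3):
Peg 0: []
Peg 1: []
Peg 2: [3]
Peg 3: [2, 1]

After move 4 (3->1):
Peg 0: []
Peg 1: [1]
Peg 2: [3]
Peg 3: [2]

After move 5 (3->0):
Peg 0: [2]
Peg 1: [1]
Peg 2: [3]
Peg 3: []

After move 6 (1->0):
Peg 0: [2, 1]
Peg 1: []
Peg 2: [3]
Peg 3: []

After move 7 (0->2):
Peg 0: [2]
Peg 1: []
Peg 2: [3, 1]
Peg 3: []

After move 8 (2->1):
Peg 0: [2]
Peg 1: [1]
Peg 2: [3]
Peg 3: []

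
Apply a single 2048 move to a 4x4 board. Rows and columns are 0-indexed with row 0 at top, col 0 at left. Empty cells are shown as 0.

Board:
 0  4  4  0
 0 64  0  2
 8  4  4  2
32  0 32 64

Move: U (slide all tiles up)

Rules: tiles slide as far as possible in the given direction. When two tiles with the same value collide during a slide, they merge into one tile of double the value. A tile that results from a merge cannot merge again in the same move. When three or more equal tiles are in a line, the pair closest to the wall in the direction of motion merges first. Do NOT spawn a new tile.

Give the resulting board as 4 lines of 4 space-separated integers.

Answer:  8  4  8  4
32 64 32 64
 0  4  0  0
 0  0  0  0

Derivation:
Slide up:
col 0: [0, 0, 8, 32] -> [8, 32, 0, 0]
col 1: [4, 64, 4, 0] -> [4, 64, 4, 0]
col 2: [4, 0, 4, 32] -> [8, 32, 0, 0]
col 3: [0, 2, 2, 64] -> [4, 64, 0, 0]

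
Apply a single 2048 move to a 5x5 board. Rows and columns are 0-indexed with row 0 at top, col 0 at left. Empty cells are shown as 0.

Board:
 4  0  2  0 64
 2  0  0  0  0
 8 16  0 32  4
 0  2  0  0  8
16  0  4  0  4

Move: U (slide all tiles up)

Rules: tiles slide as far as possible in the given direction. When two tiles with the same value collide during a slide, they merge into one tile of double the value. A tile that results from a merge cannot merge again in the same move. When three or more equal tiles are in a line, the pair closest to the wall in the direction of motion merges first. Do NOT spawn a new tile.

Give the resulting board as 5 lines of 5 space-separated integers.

Slide up:
col 0: [4, 2, 8, 0, 16] -> [4, 2, 8, 16, 0]
col 1: [0, 0, 16, 2, 0] -> [16, 2, 0, 0, 0]
col 2: [2, 0, 0, 0, 4] -> [2, 4, 0, 0, 0]
col 3: [0, 0, 32, 0, 0] -> [32, 0, 0, 0, 0]
col 4: [64, 0, 4, 8, 4] -> [64, 4, 8, 4, 0]

Answer:  4 16  2 32 64
 2  2  4  0  4
 8  0  0  0  8
16  0  0  0  4
 0  0  0  0  0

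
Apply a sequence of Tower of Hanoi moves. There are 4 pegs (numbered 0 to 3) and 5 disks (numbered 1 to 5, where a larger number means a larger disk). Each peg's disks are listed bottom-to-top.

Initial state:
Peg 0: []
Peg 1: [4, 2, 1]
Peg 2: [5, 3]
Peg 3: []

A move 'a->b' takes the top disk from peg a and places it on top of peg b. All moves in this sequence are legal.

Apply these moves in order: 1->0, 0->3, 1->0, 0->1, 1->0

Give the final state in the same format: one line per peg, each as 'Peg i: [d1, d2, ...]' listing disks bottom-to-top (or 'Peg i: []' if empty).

Answer: Peg 0: [2]
Peg 1: [4]
Peg 2: [5, 3]
Peg 3: [1]

Derivation:
After move 1 (1->0):
Peg 0: [1]
Peg 1: [4, 2]
Peg 2: [5, 3]
Peg 3: []

After move 2 (0->3):
Peg 0: []
Peg 1: [4, 2]
Peg 2: [5, 3]
Peg 3: [1]

After move 3 (1->0):
Peg 0: [2]
Peg 1: [4]
Peg 2: [5, 3]
Peg 3: [1]

After move 4 (0->1):
Peg 0: []
Peg 1: [4, 2]
Peg 2: [5, 3]
Peg 3: [1]

After move 5 (1->0):
Peg 0: [2]
Peg 1: [4]
Peg 2: [5, 3]
Peg 3: [1]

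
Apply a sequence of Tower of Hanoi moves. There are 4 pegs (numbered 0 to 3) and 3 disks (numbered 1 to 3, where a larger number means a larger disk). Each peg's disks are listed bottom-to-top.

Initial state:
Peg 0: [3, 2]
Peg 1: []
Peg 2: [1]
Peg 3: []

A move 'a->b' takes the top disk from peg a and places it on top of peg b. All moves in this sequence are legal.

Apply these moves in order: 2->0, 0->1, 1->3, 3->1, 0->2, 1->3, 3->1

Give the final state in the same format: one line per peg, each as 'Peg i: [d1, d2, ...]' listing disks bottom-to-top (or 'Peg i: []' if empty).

After move 1 (2->0):
Peg 0: [3, 2, 1]
Peg 1: []
Peg 2: []
Peg 3: []

After move 2 (0->1):
Peg 0: [3, 2]
Peg 1: [1]
Peg 2: []
Peg 3: []

After move 3 (1->3):
Peg 0: [3, 2]
Peg 1: []
Peg 2: []
Peg 3: [1]

After move 4 (3->1):
Peg 0: [3, 2]
Peg 1: [1]
Peg 2: []
Peg 3: []

After move 5 (0->2):
Peg 0: [3]
Peg 1: [1]
Peg 2: [2]
Peg 3: []

After move 6 (1->3):
Peg 0: [3]
Peg 1: []
Peg 2: [2]
Peg 3: [1]

After move 7 (3->1):
Peg 0: [3]
Peg 1: [1]
Peg 2: [2]
Peg 3: []

Answer: Peg 0: [3]
Peg 1: [1]
Peg 2: [2]
Peg 3: []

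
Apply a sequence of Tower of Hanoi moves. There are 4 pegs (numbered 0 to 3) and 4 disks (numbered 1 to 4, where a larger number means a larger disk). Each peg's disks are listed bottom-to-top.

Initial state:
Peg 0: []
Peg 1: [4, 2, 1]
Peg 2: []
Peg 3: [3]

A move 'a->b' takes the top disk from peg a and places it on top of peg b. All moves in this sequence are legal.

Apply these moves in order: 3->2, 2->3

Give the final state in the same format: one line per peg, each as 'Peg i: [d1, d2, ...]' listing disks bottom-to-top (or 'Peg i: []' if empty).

After move 1 (3->2):
Peg 0: []
Peg 1: [4, 2, 1]
Peg 2: [3]
Peg 3: []

After move 2 (2->3):
Peg 0: []
Peg 1: [4, 2, 1]
Peg 2: []
Peg 3: [3]

Answer: Peg 0: []
Peg 1: [4, 2, 1]
Peg 2: []
Peg 3: [3]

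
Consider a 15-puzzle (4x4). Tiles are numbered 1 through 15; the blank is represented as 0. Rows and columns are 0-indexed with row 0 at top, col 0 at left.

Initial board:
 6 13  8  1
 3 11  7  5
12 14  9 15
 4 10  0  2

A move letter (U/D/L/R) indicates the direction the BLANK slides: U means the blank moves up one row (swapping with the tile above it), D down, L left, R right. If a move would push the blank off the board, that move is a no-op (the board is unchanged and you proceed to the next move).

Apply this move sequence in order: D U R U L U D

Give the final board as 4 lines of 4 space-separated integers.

After move 1 (D):
 6 13  8  1
 3 11  7  5
12 14  9 15
 4 10  0  2

After move 2 (U):
 6 13  8  1
 3 11  7  5
12 14  0 15
 4 10  9  2

After move 3 (R):
 6 13  8  1
 3 11  7  5
12 14 15  0
 4 10  9  2

After move 4 (U):
 6 13  8  1
 3 11  7  0
12 14 15  5
 4 10  9  2

After move 5 (L):
 6 13  8  1
 3 11  0  7
12 14 15  5
 4 10  9  2

After move 6 (U):
 6 13  0  1
 3 11  8  7
12 14 15  5
 4 10  9  2

After move 7 (D):
 6 13  8  1
 3 11  0  7
12 14 15  5
 4 10  9  2

Answer:  6 13  8  1
 3 11  0  7
12 14 15  5
 4 10  9  2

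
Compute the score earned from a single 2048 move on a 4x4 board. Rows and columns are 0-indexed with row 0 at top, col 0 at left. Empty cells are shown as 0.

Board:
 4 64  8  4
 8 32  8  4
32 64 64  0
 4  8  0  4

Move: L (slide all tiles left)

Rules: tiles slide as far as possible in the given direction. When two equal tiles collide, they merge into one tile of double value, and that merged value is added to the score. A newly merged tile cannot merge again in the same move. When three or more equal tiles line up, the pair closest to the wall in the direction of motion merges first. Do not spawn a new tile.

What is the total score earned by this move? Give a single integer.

Answer: 128

Derivation:
Slide left:
row 0: [4, 64, 8, 4] -> [4, 64, 8, 4]  score +0 (running 0)
row 1: [8, 32, 8, 4] -> [8, 32, 8, 4]  score +0 (running 0)
row 2: [32, 64, 64, 0] -> [32, 128, 0, 0]  score +128 (running 128)
row 3: [4, 8, 0, 4] -> [4, 8, 4, 0]  score +0 (running 128)
Board after move:
  4  64   8   4
  8  32   8   4
 32 128   0   0
  4   8   4   0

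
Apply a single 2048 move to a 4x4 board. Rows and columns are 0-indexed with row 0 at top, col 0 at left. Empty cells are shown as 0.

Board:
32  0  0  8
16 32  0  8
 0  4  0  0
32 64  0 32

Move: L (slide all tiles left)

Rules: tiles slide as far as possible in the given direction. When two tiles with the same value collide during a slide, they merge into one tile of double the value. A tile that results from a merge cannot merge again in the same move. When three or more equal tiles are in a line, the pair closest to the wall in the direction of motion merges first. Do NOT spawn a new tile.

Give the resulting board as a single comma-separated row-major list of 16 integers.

Answer: 32, 8, 0, 0, 16, 32, 8, 0, 4, 0, 0, 0, 32, 64, 32, 0

Derivation:
Slide left:
row 0: [32, 0, 0, 8] -> [32, 8, 0, 0]
row 1: [16, 32, 0, 8] -> [16, 32, 8, 0]
row 2: [0, 4, 0, 0] -> [4, 0, 0, 0]
row 3: [32, 64, 0, 32] -> [32, 64, 32, 0]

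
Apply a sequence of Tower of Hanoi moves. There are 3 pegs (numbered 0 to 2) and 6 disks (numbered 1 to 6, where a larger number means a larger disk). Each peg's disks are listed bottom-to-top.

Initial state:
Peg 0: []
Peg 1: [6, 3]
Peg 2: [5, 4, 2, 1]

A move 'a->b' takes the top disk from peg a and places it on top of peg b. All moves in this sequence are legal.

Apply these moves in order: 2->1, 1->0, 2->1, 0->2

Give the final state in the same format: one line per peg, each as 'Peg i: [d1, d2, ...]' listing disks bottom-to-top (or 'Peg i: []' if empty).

Answer: Peg 0: []
Peg 1: [6, 3, 2]
Peg 2: [5, 4, 1]

Derivation:
After move 1 (2->1):
Peg 0: []
Peg 1: [6, 3, 1]
Peg 2: [5, 4, 2]

After move 2 (1->0):
Peg 0: [1]
Peg 1: [6, 3]
Peg 2: [5, 4, 2]

After move 3 (2->1):
Peg 0: [1]
Peg 1: [6, 3, 2]
Peg 2: [5, 4]

After move 4 (0->2):
Peg 0: []
Peg 1: [6, 3, 2]
Peg 2: [5, 4, 1]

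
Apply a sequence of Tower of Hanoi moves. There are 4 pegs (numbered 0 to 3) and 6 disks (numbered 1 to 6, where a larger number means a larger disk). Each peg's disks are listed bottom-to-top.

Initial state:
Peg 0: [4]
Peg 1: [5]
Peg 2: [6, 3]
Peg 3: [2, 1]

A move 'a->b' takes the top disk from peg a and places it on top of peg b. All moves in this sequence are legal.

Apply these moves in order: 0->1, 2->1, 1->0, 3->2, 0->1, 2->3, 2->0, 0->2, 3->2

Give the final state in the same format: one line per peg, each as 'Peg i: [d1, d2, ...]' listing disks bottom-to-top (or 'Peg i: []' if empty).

Answer: Peg 0: []
Peg 1: [5, 4, 3]
Peg 2: [6, 1]
Peg 3: [2]

Derivation:
After move 1 (0->1):
Peg 0: []
Peg 1: [5, 4]
Peg 2: [6, 3]
Peg 3: [2, 1]

After move 2 (2->1):
Peg 0: []
Peg 1: [5, 4, 3]
Peg 2: [6]
Peg 3: [2, 1]

After move 3 (1->0):
Peg 0: [3]
Peg 1: [5, 4]
Peg 2: [6]
Peg 3: [2, 1]

After move 4 (3->2):
Peg 0: [3]
Peg 1: [5, 4]
Peg 2: [6, 1]
Peg 3: [2]

After move 5 (0->1):
Peg 0: []
Peg 1: [5, 4, 3]
Peg 2: [6, 1]
Peg 3: [2]

After move 6 (2->3):
Peg 0: []
Peg 1: [5, 4, 3]
Peg 2: [6]
Peg 3: [2, 1]

After move 7 (2->0):
Peg 0: [6]
Peg 1: [5, 4, 3]
Peg 2: []
Peg 3: [2, 1]

After move 8 (0->2):
Peg 0: []
Peg 1: [5, 4, 3]
Peg 2: [6]
Peg 3: [2, 1]

After move 9 (3->2):
Peg 0: []
Peg 1: [5, 4, 3]
Peg 2: [6, 1]
Peg 3: [2]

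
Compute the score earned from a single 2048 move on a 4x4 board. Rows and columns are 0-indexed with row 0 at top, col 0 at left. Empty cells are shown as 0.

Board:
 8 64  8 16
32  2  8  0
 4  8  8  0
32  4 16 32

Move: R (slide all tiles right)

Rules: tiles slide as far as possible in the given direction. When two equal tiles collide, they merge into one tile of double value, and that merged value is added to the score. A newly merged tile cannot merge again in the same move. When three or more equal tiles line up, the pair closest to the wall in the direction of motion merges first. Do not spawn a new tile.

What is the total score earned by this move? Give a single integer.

Slide right:
row 0: [8, 64, 8, 16] -> [8, 64, 8, 16]  score +0 (running 0)
row 1: [32, 2, 8, 0] -> [0, 32, 2, 8]  score +0 (running 0)
row 2: [4, 8, 8, 0] -> [0, 0, 4, 16]  score +16 (running 16)
row 3: [32, 4, 16, 32] -> [32, 4, 16, 32]  score +0 (running 16)
Board after move:
 8 64  8 16
 0 32  2  8
 0  0  4 16
32  4 16 32

Answer: 16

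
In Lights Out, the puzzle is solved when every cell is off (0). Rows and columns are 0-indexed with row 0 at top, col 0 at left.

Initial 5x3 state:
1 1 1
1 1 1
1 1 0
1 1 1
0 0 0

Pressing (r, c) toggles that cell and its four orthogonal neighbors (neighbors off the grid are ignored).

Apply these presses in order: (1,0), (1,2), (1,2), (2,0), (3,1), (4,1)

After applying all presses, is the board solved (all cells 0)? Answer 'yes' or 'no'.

Answer: no

Derivation:
After press 1 at (1,0):
0 1 1
0 0 1
0 1 0
1 1 1
0 0 0

After press 2 at (1,2):
0 1 0
0 1 0
0 1 1
1 1 1
0 0 0

After press 3 at (1,2):
0 1 1
0 0 1
0 1 0
1 1 1
0 0 0

After press 4 at (2,0):
0 1 1
1 0 1
1 0 0
0 1 1
0 0 0

After press 5 at (3,1):
0 1 1
1 0 1
1 1 0
1 0 0
0 1 0

After press 6 at (4,1):
0 1 1
1 0 1
1 1 0
1 1 0
1 0 1

Lights still on: 10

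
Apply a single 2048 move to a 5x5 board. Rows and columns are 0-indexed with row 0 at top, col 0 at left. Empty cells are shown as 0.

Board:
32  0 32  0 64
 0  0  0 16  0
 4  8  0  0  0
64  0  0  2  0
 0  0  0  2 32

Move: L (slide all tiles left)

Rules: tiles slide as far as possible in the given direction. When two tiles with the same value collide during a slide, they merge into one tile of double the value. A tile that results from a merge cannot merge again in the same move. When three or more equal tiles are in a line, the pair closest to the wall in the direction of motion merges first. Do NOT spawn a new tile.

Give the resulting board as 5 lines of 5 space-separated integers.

Slide left:
row 0: [32, 0, 32, 0, 64] -> [64, 64, 0, 0, 0]
row 1: [0, 0, 0, 16, 0] -> [16, 0, 0, 0, 0]
row 2: [4, 8, 0, 0, 0] -> [4, 8, 0, 0, 0]
row 3: [64, 0, 0, 2, 0] -> [64, 2, 0, 0, 0]
row 4: [0, 0, 0, 2, 32] -> [2, 32, 0, 0, 0]

Answer: 64 64  0  0  0
16  0  0  0  0
 4  8  0  0  0
64  2  0  0  0
 2 32  0  0  0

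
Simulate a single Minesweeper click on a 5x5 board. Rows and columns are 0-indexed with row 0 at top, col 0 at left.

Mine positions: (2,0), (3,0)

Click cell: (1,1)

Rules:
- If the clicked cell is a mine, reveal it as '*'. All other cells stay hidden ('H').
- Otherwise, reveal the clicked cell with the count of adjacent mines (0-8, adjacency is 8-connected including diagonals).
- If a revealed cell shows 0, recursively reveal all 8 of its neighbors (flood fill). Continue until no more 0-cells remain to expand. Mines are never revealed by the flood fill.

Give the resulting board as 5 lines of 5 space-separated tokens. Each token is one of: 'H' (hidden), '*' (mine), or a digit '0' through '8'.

H H H H H
H 1 H H H
H H H H H
H H H H H
H H H H H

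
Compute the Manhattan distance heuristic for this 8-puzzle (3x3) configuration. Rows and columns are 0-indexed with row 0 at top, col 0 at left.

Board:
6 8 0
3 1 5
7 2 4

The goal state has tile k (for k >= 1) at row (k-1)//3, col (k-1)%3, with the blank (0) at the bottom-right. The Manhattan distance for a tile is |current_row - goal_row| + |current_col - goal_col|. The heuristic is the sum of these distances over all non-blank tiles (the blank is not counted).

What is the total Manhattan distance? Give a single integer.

Tile 6: at (0,0), goal (1,2), distance |0-1|+|0-2| = 3
Tile 8: at (0,1), goal (2,1), distance |0-2|+|1-1| = 2
Tile 3: at (1,0), goal (0,2), distance |1-0|+|0-2| = 3
Tile 1: at (1,1), goal (0,0), distance |1-0|+|1-0| = 2
Tile 5: at (1,2), goal (1,1), distance |1-1|+|2-1| = 1
Tile 7: at (2,0), goal (2,0), distance |2-2|+|0-0| = 0
Tile 2: at (2,1), goal (0,1), distance |2-0|+|1-1| = 2
Tile 4: at (2,2), goal (1,0), distance |2-1|+|2-0| = 3
Sum: 3 + 2 + 3 + 2 + 1 + 0 + 2 + 3 = 16

Answer: 16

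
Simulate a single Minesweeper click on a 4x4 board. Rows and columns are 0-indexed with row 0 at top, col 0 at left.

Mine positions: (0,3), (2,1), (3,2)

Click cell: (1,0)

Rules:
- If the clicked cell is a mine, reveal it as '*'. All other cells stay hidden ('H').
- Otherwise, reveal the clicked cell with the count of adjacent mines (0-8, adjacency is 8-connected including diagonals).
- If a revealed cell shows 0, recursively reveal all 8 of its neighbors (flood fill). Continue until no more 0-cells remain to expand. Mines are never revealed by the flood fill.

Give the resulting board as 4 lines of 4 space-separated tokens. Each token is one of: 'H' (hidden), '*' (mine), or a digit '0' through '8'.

H H H H
1 H H H
H H H H
H H H H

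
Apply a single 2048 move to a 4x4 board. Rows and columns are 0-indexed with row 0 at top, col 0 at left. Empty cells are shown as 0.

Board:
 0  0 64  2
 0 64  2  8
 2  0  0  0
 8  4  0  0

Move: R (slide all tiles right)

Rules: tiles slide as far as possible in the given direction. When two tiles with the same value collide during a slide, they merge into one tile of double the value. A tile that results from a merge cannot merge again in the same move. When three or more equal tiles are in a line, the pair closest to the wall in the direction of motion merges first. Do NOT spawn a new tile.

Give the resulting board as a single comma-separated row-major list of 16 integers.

Slide right:
row 0: [0, 0, 64, 2] -> [0, 0, 64, 2]
row 1: [0, 64, 2, 8] -> [0, 64, 2, 8]
row 2: [2, 0, 0, 0] -> [0, 0, 0, 2]
row 3: [8, 4, 0, 0] -> [0, 0, 8, 4]

Answer: 0, 0, 64, 2, 0, 64, 2, 8, 0, 0, 0, 2, 0, 0, 8, 4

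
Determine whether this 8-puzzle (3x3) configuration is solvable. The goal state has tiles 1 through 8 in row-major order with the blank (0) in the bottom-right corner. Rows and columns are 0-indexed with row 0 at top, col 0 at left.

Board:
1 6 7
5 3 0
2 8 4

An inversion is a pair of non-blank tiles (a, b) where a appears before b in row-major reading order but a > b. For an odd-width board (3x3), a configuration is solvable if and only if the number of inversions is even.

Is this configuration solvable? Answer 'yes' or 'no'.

Inversions (pairs i<j in row-major order where tile[i] > tile[j] > 0): 13
13 is odd, so the puzzle is not solvable.

Answer: no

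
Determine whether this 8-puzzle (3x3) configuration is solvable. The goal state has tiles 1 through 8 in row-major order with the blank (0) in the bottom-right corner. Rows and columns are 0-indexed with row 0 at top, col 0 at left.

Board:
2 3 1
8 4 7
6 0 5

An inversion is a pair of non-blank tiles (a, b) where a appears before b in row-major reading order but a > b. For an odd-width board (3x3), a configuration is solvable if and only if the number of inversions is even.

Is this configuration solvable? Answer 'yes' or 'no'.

Answer: no

Derivation:
Inversions (pairs i<j in row-major order where tile[i] > tile[j] > 0): 9
9 is odd, so the puzzle is not solvable.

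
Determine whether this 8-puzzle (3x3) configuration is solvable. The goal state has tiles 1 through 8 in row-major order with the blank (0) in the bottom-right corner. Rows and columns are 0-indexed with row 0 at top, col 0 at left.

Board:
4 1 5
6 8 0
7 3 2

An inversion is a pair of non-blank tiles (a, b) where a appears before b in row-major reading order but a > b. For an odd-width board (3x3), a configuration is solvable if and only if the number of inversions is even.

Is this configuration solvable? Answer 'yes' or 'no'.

Inversions (pairs i<j in row-major order where tile[i] > tile[j] > 0): 13
13 is odd, so the puzzle is not solvable.

Answer: no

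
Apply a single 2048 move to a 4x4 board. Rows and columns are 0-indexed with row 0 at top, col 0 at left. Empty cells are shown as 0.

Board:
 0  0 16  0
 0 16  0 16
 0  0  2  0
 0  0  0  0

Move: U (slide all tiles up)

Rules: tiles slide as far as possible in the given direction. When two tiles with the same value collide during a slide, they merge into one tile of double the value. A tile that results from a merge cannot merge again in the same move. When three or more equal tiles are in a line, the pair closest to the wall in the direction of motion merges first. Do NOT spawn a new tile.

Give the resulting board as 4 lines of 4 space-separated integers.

Slide up:
col 0: [0, 0, 0, 0] -> [0, 0, 0, 0]
col 1: [0, 16, 0, 0] -> [16, 0, 0, 0]
col 2: [16, 0, 2, 0] -> [16, 2, 0, 0]
col 3: [0, 16, 0, 0] -> [16, 0, 0, 0]

Answer:  0 16 16 16
 0  0  2  0
 0  0  0  0
 0  0  0  0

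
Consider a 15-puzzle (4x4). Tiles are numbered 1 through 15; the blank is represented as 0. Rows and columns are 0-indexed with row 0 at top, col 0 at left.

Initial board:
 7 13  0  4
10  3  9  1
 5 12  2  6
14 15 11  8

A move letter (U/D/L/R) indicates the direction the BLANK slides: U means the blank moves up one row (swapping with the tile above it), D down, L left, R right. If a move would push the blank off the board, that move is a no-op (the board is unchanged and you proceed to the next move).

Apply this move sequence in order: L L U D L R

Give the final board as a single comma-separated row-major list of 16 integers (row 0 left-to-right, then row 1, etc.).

After move 1 (L):
 7  0 13  4
10  3  9  1
 5 12  2  6
14 15 11  8

After move 2 (L):
 0  7 13  4
10  3  9  1
 5 12  2  6
14 15 11  8

After move 3 (U):
 0  7 13  4
10  3  9  1
 5 12  2  6
14 15 11  8

After move 4 (D):
10  7 13  4
 0  3  9  1
 5 12  2  6
14 15 11  8

After move 5 (L):
10  7 13  4
 0  3  9  1
 5 12  2  6
14 15 11  8

After move 6 (R):
10  7 13  4
 3  0  9  1
 5 12  2  6
14 15 11  8

Answer: 10, 7, 13, 4, 3, 0, 9, 1, 5, 12, 2, 6, 14, 15, 11, 8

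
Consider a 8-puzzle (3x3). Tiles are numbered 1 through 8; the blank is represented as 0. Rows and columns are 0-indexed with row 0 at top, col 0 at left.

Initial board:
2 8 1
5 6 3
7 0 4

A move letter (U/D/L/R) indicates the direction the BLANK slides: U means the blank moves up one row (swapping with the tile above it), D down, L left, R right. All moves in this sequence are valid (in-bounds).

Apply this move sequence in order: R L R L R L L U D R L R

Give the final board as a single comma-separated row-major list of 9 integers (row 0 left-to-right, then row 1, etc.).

Answer: 2, 8, 1, 5, 6, 3, 7, 0, 4

Derivation:
After move 1 (R):
2 8 1
5 6 3
7 4 0

After move 2 (L):
2 8 1
5 6 3
7 0 4

After move 3 (R):
2 8 1
5 6 3
7 4 0

After move 4 (L):
2 8 1
5 6 3
7 0 4

After move 5 (R):
2 8 1
5 6 3
7 4 0

After move 6 (L):
2 8 1
5 6 3
7 0 4

After move 7 (L):
2 8 1
5 6 3
0 7 4

After move 8 (U):
2 8 1
0 6 3
5 7 4

After move 9 (D):
2 8 1
5 6 3
0 7 4

After move 10 (R):
2 8 1
5 6 3
7 0 4

After move 11 (L):
2 8 1
5 6 3
0 7 4

After move 12 (R):
2 8 1
5 6 3
7 0 4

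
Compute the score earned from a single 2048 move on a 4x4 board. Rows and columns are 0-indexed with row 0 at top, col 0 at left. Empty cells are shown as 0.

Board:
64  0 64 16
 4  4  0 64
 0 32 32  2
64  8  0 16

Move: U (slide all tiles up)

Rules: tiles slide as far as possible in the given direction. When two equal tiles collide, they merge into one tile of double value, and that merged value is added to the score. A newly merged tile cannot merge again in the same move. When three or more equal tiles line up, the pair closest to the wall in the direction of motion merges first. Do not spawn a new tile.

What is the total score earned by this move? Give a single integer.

Answer: 0

Derivation:
Slide up:
col 0: [64, 4, 0, 64] -> [64, 4, 64, 0]  score +0 (running 0)
col 1: [0, 4, 32, 8] -> [4, 32, 8, 0]  score +0 (running 0)
col 2: [64, 0, 32, 0] -> [64, 32, 0, 0]  score +0 (running 0)
col 3: [16, 64, 2, 16] -> [16, 64, 2, 16]  score +0 (running 0)
Board after move:
64  4 64 16
 4 32 32 64
64  8  0  2
 0  0  0 16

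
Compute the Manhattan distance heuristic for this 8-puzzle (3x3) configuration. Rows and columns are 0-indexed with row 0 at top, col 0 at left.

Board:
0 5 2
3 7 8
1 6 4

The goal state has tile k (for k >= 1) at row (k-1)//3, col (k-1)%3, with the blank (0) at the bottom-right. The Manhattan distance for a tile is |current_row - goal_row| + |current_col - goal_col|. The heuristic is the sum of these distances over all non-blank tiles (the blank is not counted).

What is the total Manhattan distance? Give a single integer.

Answer: 16

Derivation:
Tile 5: at (0,1), goal (1,1), distance |0-1|+|1-1| = 1
Tile 2: at (0,2), goal (0,1), distance |0-0|+|2-1| = 1
Tile 3: at (1,0), goal (0,2), distance |1-0|+|0-2| = 3
Tile 7: at (1,1), goal (2,0), distance |1-2|+|1-0| = 2
Tile 8: at (1,2), goal (2,1), distance |1-2|+|2-1| = 2
Tile 1: at (2,0), goal (0,0), distance |2-0|+|0-0| = 2
Tile 6: at (2,1), goal (1,2), distance |2-1|+|1-2| = 2
Tile 4: at (2,2), goal (1,0), distance |2-1|+|2-0| = 3
Sum: 1 + 1 + 3 + 2 + 2 + 2 + 2 + 3 = 16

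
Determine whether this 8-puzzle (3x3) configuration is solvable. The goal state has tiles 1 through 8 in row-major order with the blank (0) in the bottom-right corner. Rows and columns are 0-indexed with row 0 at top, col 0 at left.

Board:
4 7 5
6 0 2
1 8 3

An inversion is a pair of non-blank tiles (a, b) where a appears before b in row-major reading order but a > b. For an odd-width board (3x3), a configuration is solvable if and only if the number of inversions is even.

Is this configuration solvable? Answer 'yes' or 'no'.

Inversions (pairs i<j in row-major order where tile[i] > tile[j] > 0): 16
16 is even, so the puzzle is solvable.

Answer: yes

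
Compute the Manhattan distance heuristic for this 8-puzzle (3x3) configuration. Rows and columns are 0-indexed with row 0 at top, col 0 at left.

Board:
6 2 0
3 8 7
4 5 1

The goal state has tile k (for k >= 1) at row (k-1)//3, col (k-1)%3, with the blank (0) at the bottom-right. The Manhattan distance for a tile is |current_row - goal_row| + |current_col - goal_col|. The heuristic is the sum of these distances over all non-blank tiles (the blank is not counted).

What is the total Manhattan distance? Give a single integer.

Tile 6: at (0,0), goal (1,2), distance |0-1|+|0-2| = 3
Tile 2: at (0,1), goal (0,1), distance |0-0|+|1-1| = 0
Tile 3: at (1,0), goal (0,2), distance |1-0|+|0-2| = 3
Tile 8: at (1,1), goal (2,1), distance |1-2|+|1-1| = 1
Tile 7: at (1,2), goal (2,0), distance |1-2|+|2-0| = 3
Tile 4: at (2,0), goal (1,0), distance |2-1|+|0-0| = 1
Tile 5: at (2,1), goal (1,1), distance |2-1|+|1-1| = 1
Tile 1: at (2,2), goal (0,0), distance |2-0|+|2-0| = 4
Sum: 3 + 0 + 3 + 1 + 3 + 1 + 1 + 4 = 16

Answer: 16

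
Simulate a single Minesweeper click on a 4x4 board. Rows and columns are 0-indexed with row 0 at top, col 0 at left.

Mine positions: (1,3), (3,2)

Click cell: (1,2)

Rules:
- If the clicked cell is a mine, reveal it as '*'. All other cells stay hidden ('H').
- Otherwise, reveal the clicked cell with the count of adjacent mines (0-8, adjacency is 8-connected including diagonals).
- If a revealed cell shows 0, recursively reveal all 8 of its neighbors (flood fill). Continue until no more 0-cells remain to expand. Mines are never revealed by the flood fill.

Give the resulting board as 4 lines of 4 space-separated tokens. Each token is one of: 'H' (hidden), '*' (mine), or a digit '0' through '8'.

H H H H
H H 1 H
H H H H
H H H H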